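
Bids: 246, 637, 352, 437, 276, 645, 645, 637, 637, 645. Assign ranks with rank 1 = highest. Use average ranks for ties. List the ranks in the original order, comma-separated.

Sorted (descending): 645, 645, 645, 637, 637, 637, 437, 352, 276, 246
The 3 values of 645 occupy positions 1–3 → average rank 2.
The 3 values of 637 occupy positions 4–6 → average rank 5.

10, 5, 8, 7, 9, 2, 2, 5, 5, 2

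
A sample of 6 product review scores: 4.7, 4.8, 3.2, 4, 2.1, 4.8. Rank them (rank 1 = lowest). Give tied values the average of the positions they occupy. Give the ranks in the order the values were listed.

4, 5.5, 2, 3, 1, 5.5

Sorted (ascending): 2.1, 3.2, 4, 4.7, 4.8, 4.8
The 2 values of 4.8 occupy positions 5–6 → average rank (5+6)/2 = 5.5.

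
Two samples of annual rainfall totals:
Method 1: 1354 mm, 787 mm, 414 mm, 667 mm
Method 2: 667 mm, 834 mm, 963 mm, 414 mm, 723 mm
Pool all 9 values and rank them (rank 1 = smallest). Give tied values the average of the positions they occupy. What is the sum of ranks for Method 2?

Sorted (ascending): 414, 414, 667, 667, 723, 787, 834, 963, 1354
The 2 values of 414 occupy positions 1–2 → average rank (1+2)/2 = 1.5.
The 2 values of 667 occupy positions 3–4 → average rank (3+4)/2 = 3.5.
Method 2 values → pooled ranks: 667→3.5, 834→7, 963→8, 414→1.5, 723→5
Rank sum = 3.5 + 7 + 8 + 1.5 + 5 = 25

25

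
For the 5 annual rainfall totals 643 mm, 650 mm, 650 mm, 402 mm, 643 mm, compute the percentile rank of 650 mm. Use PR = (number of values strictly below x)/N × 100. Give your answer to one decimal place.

60.0

N = 5.
Strictly below 650: 3. Equal to 650: 2.
PR = 3/5 × 100 = 60.0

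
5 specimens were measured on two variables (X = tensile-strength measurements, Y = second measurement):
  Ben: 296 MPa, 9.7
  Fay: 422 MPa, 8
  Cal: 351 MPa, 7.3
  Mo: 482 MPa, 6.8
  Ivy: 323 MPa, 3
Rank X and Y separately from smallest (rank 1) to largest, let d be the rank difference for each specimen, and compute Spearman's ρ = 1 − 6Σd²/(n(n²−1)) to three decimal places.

-0.300

Ranks of variable 1: 1, 4, 3, 5, 2
Ranks of variable 2: 5, 4, 3, 2, 1
d = r₁ − r₂: -4, 0, 0, 3, 1
d²: 16, 0, 0, 9, 1; Σd² = 26
ρ = 1 − 6·26/(5·24) = 1 − 156/120 = -0.300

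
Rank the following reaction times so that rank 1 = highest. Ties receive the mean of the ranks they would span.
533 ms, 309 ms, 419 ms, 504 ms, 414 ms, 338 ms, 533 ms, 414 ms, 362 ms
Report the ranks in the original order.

1.5, 9, 4, 3, 5.5, 8, 1.5, 5.5, 7

Sorted (descending): 533, 533, 504, 419, 414, 414, 362, 338, 309
The 2 values of 533 occupy positions 1–2 → average rank (1+2)/2 = 1.5.
The 2 values of 414 occupy positions 5–6 → average rank (5+6)/2 = 5.5.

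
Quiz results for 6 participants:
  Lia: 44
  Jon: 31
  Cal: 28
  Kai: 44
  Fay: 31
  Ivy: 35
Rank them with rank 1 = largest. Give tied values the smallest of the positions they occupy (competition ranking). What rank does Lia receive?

1

Sorted (descending): 44, 44, 35, 31, 31, 28
The 2 values of 44 occupy positions 1–2 → each gets rank 1.
The 2 values of 31 occupy positions 4–5 → each gets rank 4.
Lia has value 44 → rank 1.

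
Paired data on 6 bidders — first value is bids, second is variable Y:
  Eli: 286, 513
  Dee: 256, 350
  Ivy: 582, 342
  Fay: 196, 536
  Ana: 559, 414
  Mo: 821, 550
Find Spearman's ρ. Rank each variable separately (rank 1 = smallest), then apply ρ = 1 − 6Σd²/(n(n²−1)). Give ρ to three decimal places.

0.029

Ranks of variable 1: 3, 2, 5, 1, 4, 6
Ranks of variable 2: 4, 2, 1, 5, 3, 6
d = r₁ − r₂: -1, 0, 4, -4, 1, 0
d²: 1, 0, 16, 16, 1, 0; Σd² = 34
ρ = 1 − 6·34/(6·35) = 1 − 204/210 = 0.029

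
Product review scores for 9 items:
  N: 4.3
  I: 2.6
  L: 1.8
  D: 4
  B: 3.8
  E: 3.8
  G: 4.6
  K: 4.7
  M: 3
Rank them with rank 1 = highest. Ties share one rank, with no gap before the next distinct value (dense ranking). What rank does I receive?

Sorted (descending): 4.7, 4.6, 4.3, 4, 3.8, 3.8, 3, 2.6, 1.8
The 2 values of 3.8 share dense rank 5.
Remaining distinct values take the next consecutive integers.
I has value 2.6 → rank 7.

7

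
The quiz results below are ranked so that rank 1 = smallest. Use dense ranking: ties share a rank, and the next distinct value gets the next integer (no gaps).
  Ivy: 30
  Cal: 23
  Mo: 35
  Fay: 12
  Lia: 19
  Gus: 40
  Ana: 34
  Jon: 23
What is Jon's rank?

Sorted (ascending): 12, 19, 23, 23, 30, 34, 35, 40
The 2 values of 23 share dense rank 3.
Remaining distinct values take the next consecutive integers.
Jon has value 23 → rank 3.

3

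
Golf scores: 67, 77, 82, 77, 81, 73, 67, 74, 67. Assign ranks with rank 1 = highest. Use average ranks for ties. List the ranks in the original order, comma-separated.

Sorted (descending): 82, 81, 77, 77, 74, 73, 67, 67, 67
The 2 values of 77 occupy positions 3–4 → average rank (3+4)/2 = 3.5.
The 3 values of 67 occupy positions 7–9 → average rank 8.

8, 3.5, 1, 3.5, 2, 6, 8, 5, 8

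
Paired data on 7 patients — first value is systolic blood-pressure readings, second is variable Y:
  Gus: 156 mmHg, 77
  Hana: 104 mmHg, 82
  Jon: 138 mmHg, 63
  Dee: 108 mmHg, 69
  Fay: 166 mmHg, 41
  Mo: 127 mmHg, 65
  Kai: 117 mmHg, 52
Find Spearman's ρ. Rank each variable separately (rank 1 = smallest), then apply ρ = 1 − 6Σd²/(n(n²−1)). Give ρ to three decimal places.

-0.536

Ranks of variable 1: 6, 1, 5, 2, 7, 4, 3
Ranks of variable 2: 6, 7, 3, 5, 1, 4, 2
d = r₁ − r₂: 0, -6, 2, -3, 6, 0, 1
d²: 0, 36, 4, 9, 36, 0, 1; Σd² = 86
ρ = 1 − 6·86/(7·48) = 1 − 516/336 = -0.536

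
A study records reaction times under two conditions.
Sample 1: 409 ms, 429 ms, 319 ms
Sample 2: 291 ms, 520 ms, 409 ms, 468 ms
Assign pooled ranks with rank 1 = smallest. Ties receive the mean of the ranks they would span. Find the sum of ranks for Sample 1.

Sorted (ascending): 291, 319, 409, 409, 429, 468, 520
The 2 values of 409 occupy positions 3–4 → average rank (3+4)/2 = 3.5.
Sample 1 values → pooled ranks: 409→3.5, 429→5, 319→2
Rank sum = 3.5 + 5 + 2 = 10.5

10.5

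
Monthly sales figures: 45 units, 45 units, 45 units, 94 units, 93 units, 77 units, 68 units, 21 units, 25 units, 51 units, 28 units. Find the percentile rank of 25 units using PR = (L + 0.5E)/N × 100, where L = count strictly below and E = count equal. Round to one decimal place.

13.6

N = 11.
Strictly below 25: 1. Equal to 25: 1.
PR = (1 + 0.5·1)/11 × 100 = 13.6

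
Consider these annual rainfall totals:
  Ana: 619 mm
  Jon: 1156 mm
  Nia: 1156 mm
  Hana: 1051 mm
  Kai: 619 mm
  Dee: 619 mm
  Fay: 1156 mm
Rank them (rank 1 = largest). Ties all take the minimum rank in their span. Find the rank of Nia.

Sorted (descending): 1156, 1156, 1156, 1051, 619, 619, 619
The 3 values of 1156 occupy positions 1–3 → each gets rank 1.
The 3 values of 619 occupy positions 5–7 → each gets rank 5.
Nia has value 1156 mm → rank 1.

1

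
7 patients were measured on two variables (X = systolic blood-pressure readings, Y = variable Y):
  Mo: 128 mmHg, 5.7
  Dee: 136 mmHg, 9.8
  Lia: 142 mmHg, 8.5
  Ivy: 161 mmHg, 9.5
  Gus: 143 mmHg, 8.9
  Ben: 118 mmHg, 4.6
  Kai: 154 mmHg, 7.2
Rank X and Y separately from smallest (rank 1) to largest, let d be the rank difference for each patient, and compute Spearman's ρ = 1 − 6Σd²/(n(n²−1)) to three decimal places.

0.536

Ranks of variable 1: 2, 3, 4, 7, 5, 1, 6
Ranks of variable 2: 2, 7, 4, 6, 5, 1, 3
d = r₁ − r₂: 0, -4, 0, 1, 0, 0, 3
d²: 0, 16, 0, 1, 0, 0, 9; Σd² = 26
ρ = 1 − 6·26/(7·48) = 1 − 156/336 = 0.536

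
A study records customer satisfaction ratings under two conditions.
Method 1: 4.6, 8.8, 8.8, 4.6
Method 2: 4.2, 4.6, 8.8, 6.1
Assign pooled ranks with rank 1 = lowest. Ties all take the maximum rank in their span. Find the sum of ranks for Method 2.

18

Sorted (ascending): 4.2, 4.6, 4.6, 4.6, 6.1, 8.8, 8.8, 8.8
The 3 values of 4.6 occupy positions 2–4 → each gets rank 4.
The 3 values of 8.8 occupy positions 6–8 → each gets rank 8.
Method 2 values → pooled ranks: 4.2→1, 4.6→4, 8.8→8, 6.1→5
Rank sum = 1 + 4 + 8 + 5 = 18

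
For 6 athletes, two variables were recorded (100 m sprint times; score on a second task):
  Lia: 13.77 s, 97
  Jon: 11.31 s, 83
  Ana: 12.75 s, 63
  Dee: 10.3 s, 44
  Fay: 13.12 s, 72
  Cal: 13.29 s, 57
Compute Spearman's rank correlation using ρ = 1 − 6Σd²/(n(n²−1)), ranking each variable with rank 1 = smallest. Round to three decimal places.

0.486

Ranks of variable 1: 6, 2, 3, 1, 4, 5
Ranks of variable 2: 6, 5, 3, 1, 4, 2
d = r₁ − r₂: 0, -3, 0, 0, 0, 3
d²: 0, 9, 0, 0, 0, 9; Σd² = 18
ρ = 1 − 6·18/(6·35) = 1 − 108/210 = 0.486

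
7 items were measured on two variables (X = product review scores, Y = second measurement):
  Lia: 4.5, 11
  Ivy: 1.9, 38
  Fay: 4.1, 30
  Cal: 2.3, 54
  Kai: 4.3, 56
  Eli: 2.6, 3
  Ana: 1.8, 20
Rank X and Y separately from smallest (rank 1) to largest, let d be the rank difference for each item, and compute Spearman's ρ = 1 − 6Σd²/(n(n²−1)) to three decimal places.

-0.036

Ranks of variable 1: 7, 2, 5, 3, 6, 4, 1
Ranks of variable 2: 2, 5, 4, 6, 7, 1, 3
d = r₁ − r₂: 5, -3, 1, -3, -1, 3, -2
d²: 25, 9, 1, 9, 1, 9, 4; Σd² = 58
ρ = 1 − 6·58/(7·48) = 1 − 348/336 = -0.036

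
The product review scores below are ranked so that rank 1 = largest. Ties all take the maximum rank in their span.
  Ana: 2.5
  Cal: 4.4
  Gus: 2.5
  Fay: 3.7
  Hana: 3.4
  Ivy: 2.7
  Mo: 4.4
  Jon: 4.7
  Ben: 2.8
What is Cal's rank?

Sorted (descending): 4.7, 4.4, 4.4, 3.7, 3.4, 2.8, 2.7, 2.5, 2.5
The 2 values of 4.4 occupy positions 2–3 → each gets rank 3.
The 2 values of 2.5 occupy positions 8–9 → each gets rank 9.
Cal has value 4.4 → rank 3.

3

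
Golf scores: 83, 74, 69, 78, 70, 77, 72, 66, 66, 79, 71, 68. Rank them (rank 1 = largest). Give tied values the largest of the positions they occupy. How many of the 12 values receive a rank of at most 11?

10

Sorted (descending): 83, 79, 78, 77, 74, 72, 71, 70, 69, 68, 66, 66
The 2 values of 66 occupy positions 11–12 → each gets rank 12.
Ranks ≤ 11: {1, 2, 3, 4, 5, 6, 7, 8, 9, 10} → 10 values.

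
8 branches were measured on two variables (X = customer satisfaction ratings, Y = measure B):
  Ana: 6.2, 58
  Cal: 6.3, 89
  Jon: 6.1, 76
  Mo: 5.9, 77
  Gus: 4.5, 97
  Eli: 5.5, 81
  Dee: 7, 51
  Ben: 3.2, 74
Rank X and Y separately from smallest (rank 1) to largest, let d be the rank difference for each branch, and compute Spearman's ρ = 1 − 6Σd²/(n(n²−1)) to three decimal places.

Ranks of variable 1: 6, 7, 5, 4, 2, 3, 8, 1
Ranks of variable 2: 2, 7, 4, 5, 8, 6, 1, 3
d = r₁ − r₂: 4, 0, 1, -1, -6, -3, 7, -2
d²: 16, 0, 1, 1, 36, 9, 49, 4; Σd² = 116
ρ = 1 − 6·116/(8·63) = 1 − 696/504 = -0.381

-0.381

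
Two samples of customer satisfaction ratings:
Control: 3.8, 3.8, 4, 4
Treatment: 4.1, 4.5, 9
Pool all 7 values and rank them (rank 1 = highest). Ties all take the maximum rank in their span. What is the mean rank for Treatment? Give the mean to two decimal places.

2.00

Sorted (descending): 9, 4.5, 4.1, 4, 4, 3.8, 3.8
The 2 values of 4 occupy positions 4–5 → each gets rank 5.
The 2 values of 3.8 occupy positions 6–7 → each gets rank 7.
Treatment values → pooled ranks: 4.1→3, 4.5→2, 9→1
Mean rank = (3 + 2 + 1) / 3 = 2.00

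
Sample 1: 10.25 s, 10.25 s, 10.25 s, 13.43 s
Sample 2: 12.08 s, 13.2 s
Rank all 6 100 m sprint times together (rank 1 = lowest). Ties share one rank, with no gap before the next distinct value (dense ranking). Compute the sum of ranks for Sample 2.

Sorted (ascending): 10.25, 10.25, 10.25, 12.08, 13.2, 13.43
The 3 values of 10.25 share dense rank 1.
Remaining distinct values take the next consecutive integers.
Sample 2 values → pooled ranks: 12.08→2, 13.2→3
Rank sum = 2 + 3 = 5

5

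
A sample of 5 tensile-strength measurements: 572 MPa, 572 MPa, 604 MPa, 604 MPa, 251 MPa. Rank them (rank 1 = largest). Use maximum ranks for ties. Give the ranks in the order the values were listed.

4, 4, 2, 2, 5

Sorted (descending): 604, 604, 572, 572, 251
The 2 values of 604 occupy positions 1–2 → each gets rank 2.
The 2 values of 572 occupy positions 3–4 → each gets rank 4.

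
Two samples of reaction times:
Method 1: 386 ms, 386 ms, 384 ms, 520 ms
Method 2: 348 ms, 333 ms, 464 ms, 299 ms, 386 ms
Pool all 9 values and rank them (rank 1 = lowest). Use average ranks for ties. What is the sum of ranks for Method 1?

Sorted (ascending): 299, 333, 348, 384, 386, 386, 386, 464, 520
The 3 values of 386 occupy positions 5–7 → average rank 6.
Method 1 values → pooled ranks: 386→6, 386→6, 384→4, 520→9
Rank sum = 6 + 6 + 4 + 9 = 25

25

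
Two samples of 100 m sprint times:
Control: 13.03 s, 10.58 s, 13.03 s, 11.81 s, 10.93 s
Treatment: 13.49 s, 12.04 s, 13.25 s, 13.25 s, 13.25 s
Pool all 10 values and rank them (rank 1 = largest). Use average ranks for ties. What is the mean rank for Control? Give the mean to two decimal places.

7.60

Sorted (descending): 13.49, 13.25, 13.25, 13.25, 13.03, 13.03, 12.04, 11.81, 10.93, 10.58
The 3 values of 13.25 occupy positions 2–4 → average rank 3.
The 2 values of 13.03 occupy positions 5–6 → average rank (5+6)/2 = 5.5.
Control values → pooled ranks: 13.03→5.5, 10.58→10, 13.03→5.5, 11.81→8, 10.93→9
Mean rank = (5.5 + 10 + 5.5 + 8 + 9) / 5 = 7.60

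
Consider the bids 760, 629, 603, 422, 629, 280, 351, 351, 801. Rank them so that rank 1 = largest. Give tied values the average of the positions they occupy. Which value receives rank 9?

280

Sorted (descending): 801, 760, 629, 629, 603, 422, 351, 351, 280
The 2 values of 629 occupy positions 3–4 → average rank (3+4)/2 = 3.5.
The 2 values of 351 occupy positions 7–8 → average rank (7+8)/2 = 7.5.
Rank 9 → value 280.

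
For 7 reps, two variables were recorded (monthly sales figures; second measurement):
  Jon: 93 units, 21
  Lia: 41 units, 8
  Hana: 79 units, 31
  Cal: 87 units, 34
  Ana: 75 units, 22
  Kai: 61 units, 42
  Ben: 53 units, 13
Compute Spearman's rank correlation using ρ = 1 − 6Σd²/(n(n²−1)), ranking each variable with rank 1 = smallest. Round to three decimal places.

Ranks of variable 1: 7, 1, 5, 6, 4, 3, 2
Ranks of variable 2: 3, 1, 5, 6, 4, 7, 2
d = r₁ − r₂: 4, 0, 0, 0, 0, -4, 0
d²: 16, 0, 0, 0, 0, 16, 0; Σd² = 32
ρ = 1 − 6·32/(7·48) = 1 − 192/336 = 0.429

0.429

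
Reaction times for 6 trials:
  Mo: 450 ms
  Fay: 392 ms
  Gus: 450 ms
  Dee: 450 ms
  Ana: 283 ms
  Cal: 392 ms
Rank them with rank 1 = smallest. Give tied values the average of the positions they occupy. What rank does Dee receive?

Sorted (ascending): 283, 392, 392, 450, 450, 450
The 2 values of 392 occupy positions 2–3 → average rank (2+3)/2 = 2.5.
The 3 values of 450 occupy positions 4–6 → average rank 5.
Dee has value 450 ms → rank 5.

5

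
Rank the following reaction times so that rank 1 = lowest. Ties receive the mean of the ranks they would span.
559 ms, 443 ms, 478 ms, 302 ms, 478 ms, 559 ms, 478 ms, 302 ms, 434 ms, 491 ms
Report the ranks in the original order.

Sorted (ascending): 302, 302, 434, 443, 478, 478, 478, 491, 559, 559
The 2 values of 302 occupy positions 1–2 → average rank (1+2)/2 = 1.5.
The 3 values of 478 occupy positions 5–7 → average rank 6.
The 2 values of 559 occupy positions 9–10 → average rank (9+10)/2 = 9.5.

9.5, 4, 6, 1.5, 6, 9.5, 6, 1.5, 3, 8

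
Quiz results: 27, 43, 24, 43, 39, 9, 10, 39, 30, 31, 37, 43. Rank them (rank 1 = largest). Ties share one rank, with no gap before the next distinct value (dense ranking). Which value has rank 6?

27

Sorted (descending): 43, 43, 43, 39, 39, 37, 31, 30, 27, 24, 10, 9
The 3 values of 43 share dense rank 1.
The 2 values of 39 share dense rank 2.
Remaining distinct values take the next consecutive integers.
Rank 6 → value 27.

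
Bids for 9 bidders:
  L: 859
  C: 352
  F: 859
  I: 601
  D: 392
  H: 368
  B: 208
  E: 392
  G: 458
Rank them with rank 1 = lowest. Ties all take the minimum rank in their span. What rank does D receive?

Sorted (ascending): 208, 352, 368, 392, 392, 458, 601, 859, 859
The 2 values of 392 occupy positions 4–5 → each gets rank 4.
The 2 values of 859 occupy positions 8–9 → each gets rank 8.
D has value 392 → rank 4.

4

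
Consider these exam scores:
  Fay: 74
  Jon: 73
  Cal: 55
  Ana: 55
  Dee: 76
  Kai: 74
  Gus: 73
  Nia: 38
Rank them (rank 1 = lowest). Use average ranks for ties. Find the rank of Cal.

2.5

Sorted (ascending): 38, 55, 55, 73, 73, 74, 74, 76
The 2 values of 55 occupy positions 2–3 → average rank (2+3)/2 = 2.5.
The 2 values of 73 occupy positions 4–5 → average rank (4+5)/2 = 4.5.
The 2 values of 74 occupy positions 6–7 → average rank (6+7)/2 = 6.5.
Cal has value 55 → rank 2.5.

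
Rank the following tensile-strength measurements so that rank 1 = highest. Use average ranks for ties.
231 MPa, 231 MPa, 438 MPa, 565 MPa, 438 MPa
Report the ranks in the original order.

4.5, 4.5, 2.5, 1, 2.5

Sorted (descending): 565, 438, 438, 231, 231
The 2 values of 438 occupy positions 2–3 → average rank (2+3)/2 = 2.5.
The 2 values of 231 occupy positions 4–5 → average rank (4+5)/2 = 4.5.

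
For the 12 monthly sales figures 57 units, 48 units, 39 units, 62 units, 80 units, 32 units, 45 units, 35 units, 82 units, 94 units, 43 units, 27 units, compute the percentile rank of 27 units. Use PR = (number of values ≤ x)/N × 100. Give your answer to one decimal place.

N = 12.
Strictly below 27: 0. Equal to 27: 1.
PR = 1/12 × 100 = 8.3

8.3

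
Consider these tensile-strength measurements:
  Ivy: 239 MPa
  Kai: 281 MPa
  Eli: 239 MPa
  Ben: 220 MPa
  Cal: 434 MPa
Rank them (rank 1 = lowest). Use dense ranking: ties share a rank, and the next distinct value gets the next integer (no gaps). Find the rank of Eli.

2

Sorted (ascending): 220, 239, 239, 281, 434
The 2 values of 239 share dense rank 2.
Remaining distinct values take the next consecutive integers.
Eli has value 239 MPa → rank 2.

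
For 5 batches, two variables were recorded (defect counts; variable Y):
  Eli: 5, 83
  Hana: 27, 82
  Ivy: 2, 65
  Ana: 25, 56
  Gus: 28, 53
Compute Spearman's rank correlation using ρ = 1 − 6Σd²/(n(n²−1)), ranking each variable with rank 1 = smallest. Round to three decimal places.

Ranks of variable 1: 2, 4, 1, 3, 5
Ranks of variable 2: 5, 4, 3, 2, 1
d = r₁ − r₂: -3, 0, -2, 1, 4
d²: 9, 0, 4, 1, 16; Σd² = 30
ρ = 1 − 6·30/(5·24) = 1 − 180/120 = -0.500

-0.500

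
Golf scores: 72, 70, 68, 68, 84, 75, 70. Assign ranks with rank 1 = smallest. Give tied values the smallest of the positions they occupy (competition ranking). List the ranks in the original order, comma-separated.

Sorted (ascending): 68, 68, 70, 70, 72, 75, 84
The 2 values of 68 occupy positions 1–2 → each gets rank 1.
The 2 values of 70 occupy positions 3–4 → each gets rank 3.

5, 3, 1, 1, 7, 6, 3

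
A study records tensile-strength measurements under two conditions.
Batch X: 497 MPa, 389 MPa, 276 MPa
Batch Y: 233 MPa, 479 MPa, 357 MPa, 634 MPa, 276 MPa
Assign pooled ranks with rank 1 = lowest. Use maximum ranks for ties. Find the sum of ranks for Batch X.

Sorted (ascending): 233, 276, 276, 357, 389, 479, 497, 634
The 2 values of 276 occupy positions 2–3 → each gets rank 3.
Batch X values → pooled ranks: 497→7, 389→5, 276→3
Rank sum = 7 + 5 + 3 = 15

15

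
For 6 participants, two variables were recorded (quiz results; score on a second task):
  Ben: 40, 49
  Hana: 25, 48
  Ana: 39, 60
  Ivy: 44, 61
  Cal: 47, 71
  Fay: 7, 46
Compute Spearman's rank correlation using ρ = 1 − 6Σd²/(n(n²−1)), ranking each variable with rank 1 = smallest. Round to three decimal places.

Ranks of variable 1: 4, 2, 3, 5, 6, 1
Ranks of variable 2: 3, 2, 4, 5, 6, 1
d = r₁ − r₂: 1, 0, -1, 0, 0, 0
d²: 1, 0, 1, 0, 0, 0; Σd² = 2
ρ = 1 − 6·2/(6·35) = 1 − 12/210 = 0.943

0.943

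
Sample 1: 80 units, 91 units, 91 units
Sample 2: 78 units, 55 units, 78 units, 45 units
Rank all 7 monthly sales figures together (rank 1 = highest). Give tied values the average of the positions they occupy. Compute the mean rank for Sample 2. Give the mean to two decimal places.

Sorted (descending): 91, 91, 80, 78, 78, 55, 45
The 2 values of 91 occupy positions 1–2 → average rank (1+2)/2 = 1.5.
The 2 values of 78 occupy positions 4–5 → average rank (4+5)/2 = 4.5.
Sample 2 values → pooled ranks: 78→4.5, 55→6, 78→4.5, 45→7
Mean rank = (4.5 + 6 + 4.5 + 7) / 4 = 5.50

5.50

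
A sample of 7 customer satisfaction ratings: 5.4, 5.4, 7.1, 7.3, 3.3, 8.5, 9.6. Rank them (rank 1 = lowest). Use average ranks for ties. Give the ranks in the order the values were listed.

2.5, 2.5, 4, 5, 1, 6, 7

Sorted (ascending): 3.3, 5.4, 5.4, 7.1, 7.3, 8.5, 9.6
The 2 values of 5.4 occupy positions 2–3 → average rank (2+3)/2 = 2.5.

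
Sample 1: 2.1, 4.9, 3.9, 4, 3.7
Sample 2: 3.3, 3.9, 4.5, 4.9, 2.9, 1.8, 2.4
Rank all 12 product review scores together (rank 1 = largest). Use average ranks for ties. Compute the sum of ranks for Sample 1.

29

Sorted (descending): 4.9, 4.9, 4.5, 4, 3.9, 3.9, 3.7, 3.3, 2.9, 2.4, 2.1, 1.8
The 2 values of 4.9 occupy positions 1–2 → average rank (1+2)/2 = 1.5.
The 2 values of 3.9 occupy positions 5–6 → average rank (5+6)/2 = 5.5.
Sample 1 values → pooled ranks: 2.1→11, 4.9→1.5, 3.9→5.5, 4→4, 3.7→7
Rank sum = 11 + 1.5 + 5.5 + 4 + 7 = 29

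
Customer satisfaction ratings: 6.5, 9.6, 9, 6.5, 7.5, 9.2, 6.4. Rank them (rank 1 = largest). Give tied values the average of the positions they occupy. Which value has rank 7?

Sorted (descending): 9.6, 9.2, 9, 7.5, 6.5, 6.5, 6.4
The 2 values of 6.5 occupy positions 5–6 → average rank (5+6)/2 = 5.5.
Rank 7 → value 6.4.

6.4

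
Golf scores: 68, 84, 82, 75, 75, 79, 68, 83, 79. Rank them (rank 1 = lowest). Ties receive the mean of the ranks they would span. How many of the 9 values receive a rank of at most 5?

4

Sorted (ascending): 68, 68, 75, 75, 79, 79, 82, 83, 84
The 2 values of 68 occupy positions 1–2 → average rank (1+2)/2 = 1.5.
The 2 values of 75 occupy positions 3–4 → average rank (3+4)/2 = 3.5.
The 2 values of 79 occupy positions 5–6 → average rank (5+6)/2 = 5.5.
Ranks ≤ 5: {1.5, 1.5, 3.5, 3.5} → 4 values.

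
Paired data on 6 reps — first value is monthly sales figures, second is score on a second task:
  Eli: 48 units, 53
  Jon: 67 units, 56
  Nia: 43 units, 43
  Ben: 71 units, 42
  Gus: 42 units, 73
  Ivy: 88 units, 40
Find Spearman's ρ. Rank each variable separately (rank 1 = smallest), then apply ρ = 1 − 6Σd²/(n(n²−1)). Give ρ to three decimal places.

Ranks of variable 1: 3, 4, 2, 5, 1, 6
Ranks of variable 2: 4, 5, 3, 2, 6, 1
d = r₁ − r₂: -1, -1, -1, 3, -5, 5
d²: 1, 1, 1, 9, 25, 25; Σd² = 62
ρ = 1 − 6·62/(6·35) = 1 − 372/210 = -0.771

-0.771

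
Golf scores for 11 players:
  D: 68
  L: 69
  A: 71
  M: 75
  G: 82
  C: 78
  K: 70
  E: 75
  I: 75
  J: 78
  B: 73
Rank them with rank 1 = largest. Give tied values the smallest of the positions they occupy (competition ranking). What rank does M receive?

Sorted (descending): 82, 78, 78, 75, 75, 75, 73, 71, 70, 69, 68
The 2 values of 78 occupy positions 2–3 → each gets rank 2.
The 3 values of 75 occupy positions 4–6 → each gets rank 4.
M has value 75 → rank 4.

4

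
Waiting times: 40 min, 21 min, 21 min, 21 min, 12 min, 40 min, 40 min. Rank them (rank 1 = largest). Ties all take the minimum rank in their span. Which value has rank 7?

Sorted (descending): 40, 40, 40, 21, 21, 21, 12
The 3 values of 40 occupy positions 1–3 → each gets rank 1.
The 3 values of 21 occupy positions 4–6 → each gets rank 4.
Rank 7 → value 12.

12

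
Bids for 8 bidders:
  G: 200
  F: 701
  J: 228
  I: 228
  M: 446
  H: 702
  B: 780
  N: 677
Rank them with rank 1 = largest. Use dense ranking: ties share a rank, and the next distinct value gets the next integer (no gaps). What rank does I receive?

Sorted (descending): 780, 702, 701, 677, 446, 228, 228, 200
The 2 values of 228 share dense rank 6.
Remaining distinct values take the next consecutive integers.
I has value 228 → rank 6.

6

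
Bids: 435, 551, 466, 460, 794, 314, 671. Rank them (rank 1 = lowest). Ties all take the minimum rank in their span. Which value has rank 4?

466

Sorted (ascending): 314, 435, 460, 466, 551, 671, 794
No ties — each value takes its position as its rank.
Rank 4 → value 466.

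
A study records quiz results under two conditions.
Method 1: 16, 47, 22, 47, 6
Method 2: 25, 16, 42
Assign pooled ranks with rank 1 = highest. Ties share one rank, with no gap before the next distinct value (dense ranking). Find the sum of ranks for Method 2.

Sorted (descending): 47, 47, 42, 25, 22, 16, 16, 6
The 2 values of 47 share dense rank 1.
The 2 values of 16 share dense rank 5.
Remaining distinct values take the next consecutive integers.
Method 2 values → pooled ranks: 25→3, 16→5, 42→2
Rank sum = 3 + 5 + 2 = 10

10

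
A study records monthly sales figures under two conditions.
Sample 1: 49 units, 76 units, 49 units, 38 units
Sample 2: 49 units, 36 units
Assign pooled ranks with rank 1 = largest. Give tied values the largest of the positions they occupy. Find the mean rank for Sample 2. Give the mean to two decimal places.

5.00

Sorted (descending): 76, 49, 49, 49, 38, 36
The 3 values of 49 occupy positions 2–4 → each gets rank 4.
Sample 2 values → pooled ranks: 49→4, 36→6
Mean rank = (4 + 6) / 2 = 5.00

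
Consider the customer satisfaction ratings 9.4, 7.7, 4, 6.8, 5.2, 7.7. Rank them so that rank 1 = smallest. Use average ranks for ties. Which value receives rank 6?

9.4

Sorted (ascending): 4, 5.2, 6.8, 7.7, 7.7, 9.4
The 2 values of 7.7 occupy positions 4–5 → average rank (4+5)/2 = 4.5.
Rank 6 → value 9.4.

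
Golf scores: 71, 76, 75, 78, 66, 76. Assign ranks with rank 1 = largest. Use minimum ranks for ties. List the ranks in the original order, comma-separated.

Sorted (descending): 78, 76, 76, 75, 71, 66
The 2 values of 76 occupy positions 2–3 → each gets rank 2.

5, 2, 4, 1, 6, 2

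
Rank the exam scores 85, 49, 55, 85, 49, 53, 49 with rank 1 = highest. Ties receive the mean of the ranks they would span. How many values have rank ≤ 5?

4

Sorted (descending): 85, 85, 55, 53, 49, 49, 49
The 2 values of 85 occupy positions 1–2 → average rank (1+2)/2 = 1.5.
The 3 values of 49 occupy positions 5–7 → average rank 6.
Ranks ≤ 5: {1.5, 1.5, 3, 4} → 4 values.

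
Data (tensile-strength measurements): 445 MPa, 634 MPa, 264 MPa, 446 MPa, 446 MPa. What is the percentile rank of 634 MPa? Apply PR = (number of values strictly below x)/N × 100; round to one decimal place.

80.0

N = 5.
Strictly below 634: 4. Equal to 634: 1.
PR = 4/5 × 100 = 80.0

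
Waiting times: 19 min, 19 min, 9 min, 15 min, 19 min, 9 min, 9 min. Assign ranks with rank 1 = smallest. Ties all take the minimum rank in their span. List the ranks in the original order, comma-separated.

5, 5, 1, 4, 5, 1, 1

Sorted (ascending): 9, 9, 9, 15, 19, 19, 19
The 3 values of 9 occupy positions 1–3 → each gets rank 1.
The 3 values of 19 occupy positions 5–7 → each gets rank 5.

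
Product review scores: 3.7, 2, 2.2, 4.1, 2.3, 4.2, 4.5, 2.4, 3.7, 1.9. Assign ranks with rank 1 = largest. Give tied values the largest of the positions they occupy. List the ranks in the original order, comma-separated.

5, 9, 8, 3, 7, 2, 1, 6, 5, 10

Sorted (descending): 4.5, 4.2, 4.1, 3.7, 3.7, 2.4, 2.3, 2.2, 2, 1.9
The 2 values of 3.7 occupy positions 4–5 → each gets rank 5.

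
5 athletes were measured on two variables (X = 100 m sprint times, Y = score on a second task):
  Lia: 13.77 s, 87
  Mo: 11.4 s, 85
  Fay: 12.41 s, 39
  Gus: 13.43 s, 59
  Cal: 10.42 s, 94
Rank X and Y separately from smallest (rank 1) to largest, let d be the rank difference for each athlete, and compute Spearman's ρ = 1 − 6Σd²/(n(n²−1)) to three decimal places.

-0.300

Ranks of variable 1: 5, 2, 3, 4, 1
Ranks of variable 2: 4, 3, 1, 2, 5
d = r₁ − r₂: 1, -1, 2, 2, -4
d²: 1, 1, 4, 4, 16; Σd² = 26
ρ = 1 − 6·26/(5·24) = 1 − 156/120 = -0.300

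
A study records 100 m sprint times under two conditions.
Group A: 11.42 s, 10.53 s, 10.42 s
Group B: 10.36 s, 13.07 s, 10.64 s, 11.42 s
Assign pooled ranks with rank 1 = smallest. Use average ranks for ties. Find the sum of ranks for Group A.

Sorted (ascending): 10.36, 10.42, 10.53, 10.64, 11.42, 11.42, 13.07
The 2 values of 11.42 occupy positions 5–6 → average rank (5+6)/2 = 5.5.
Group A values → pooled ranks: 11.42→5.5, 10.53→3, 10.42→2
Rank sum = 5.5 + 3 + 2 = 10.5

10.5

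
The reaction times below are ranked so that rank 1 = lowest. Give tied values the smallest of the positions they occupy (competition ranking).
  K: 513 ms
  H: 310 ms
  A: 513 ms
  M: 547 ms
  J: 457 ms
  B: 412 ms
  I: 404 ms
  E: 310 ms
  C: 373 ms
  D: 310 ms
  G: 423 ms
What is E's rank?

Sorted (ascending): 310, 310, 310, 373, 404, 412, 423, 457, 513, 513, 547
The 3 values of 310 occupy positions 1–3 → each gets rank 1.
The 2 values of 513 occupy positions 9–10 → each gets rank 9.
E has value 310 ms → rank 1.

1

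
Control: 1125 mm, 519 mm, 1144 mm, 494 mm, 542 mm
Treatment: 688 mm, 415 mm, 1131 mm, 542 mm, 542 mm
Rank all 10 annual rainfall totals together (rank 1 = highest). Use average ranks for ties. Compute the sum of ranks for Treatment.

Sorted (descending): 1144, 1131, 1125, 688, 542, 542, 542, 519, 494, 415
The 3 values of 542 occupy positions 5–7 → average rank 6.
Treatment values → pooled ranks: 688→4, 415→10, 1131→2, 542→6, 542→6
Rank sum = 4 + 10 + 2 + 6 + 6 = 28

28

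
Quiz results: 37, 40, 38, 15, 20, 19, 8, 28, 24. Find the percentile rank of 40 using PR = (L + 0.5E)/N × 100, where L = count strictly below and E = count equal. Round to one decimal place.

94.4

N = 9.
Strictly below 40: 8. Equal to 40: 1.
PR = (8 + 0.5·1)/9 × 100 = 94.4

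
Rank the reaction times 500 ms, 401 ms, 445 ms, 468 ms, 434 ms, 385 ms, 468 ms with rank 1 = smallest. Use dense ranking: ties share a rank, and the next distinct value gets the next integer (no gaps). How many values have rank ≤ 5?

6

Sorted (ascending): 385, 401, 434, 445, 468, 468, 500
The 2 values of 468 share dense rank 5.
Remaining distinct values take the next consecutive integers.
Ranks ≤ 5: {1, 2, 3, 4, 5, 5} → 6 values.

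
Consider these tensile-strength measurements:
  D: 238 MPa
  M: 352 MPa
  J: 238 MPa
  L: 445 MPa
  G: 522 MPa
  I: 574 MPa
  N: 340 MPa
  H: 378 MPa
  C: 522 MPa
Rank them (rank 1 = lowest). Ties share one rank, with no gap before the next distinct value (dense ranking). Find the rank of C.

6

Sorted (ascending): 238, 238, 340, 352, 378, 445, 522, 522, 574
The 2 values of 238 share dense rank 1.
The 2 values of 522 share dense rank 6.
Remaining distinct values take the next consecutive integers.
C has value 522 MPa → rank 6.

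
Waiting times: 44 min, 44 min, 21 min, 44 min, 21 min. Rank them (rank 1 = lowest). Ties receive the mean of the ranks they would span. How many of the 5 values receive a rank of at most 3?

Sorted (ascending): 21, 21, 44, 44, 44
The 2 values of 21 occupy positions 1–2 → average rank (1+2)/2 = 1.5.
The 3 values of 44 occupy positions 3–5 → average rank 4.
Ranks ≤ 3: {1.5, 1.5} → 2 values.

2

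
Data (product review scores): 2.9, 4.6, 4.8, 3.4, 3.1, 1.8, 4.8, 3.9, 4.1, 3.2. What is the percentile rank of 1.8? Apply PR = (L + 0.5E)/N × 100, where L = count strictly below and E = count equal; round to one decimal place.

N = 10.
Strictly below 1.8: 0. Equal to 1.8: 1.
PR = (0 + 0.5·1)/10 × 100 = 5.0

5.0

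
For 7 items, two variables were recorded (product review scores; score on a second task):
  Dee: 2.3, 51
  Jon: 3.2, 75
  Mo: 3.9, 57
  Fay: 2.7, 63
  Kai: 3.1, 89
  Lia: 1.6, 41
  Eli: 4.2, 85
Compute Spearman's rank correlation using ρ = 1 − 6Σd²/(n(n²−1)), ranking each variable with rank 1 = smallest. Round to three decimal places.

Ranks of variable 1: 2, 5, 6, 3, 4, 1, 7
Ranks of variable 2: 2, 5, 3, 4, 7, 1, 6
d = r₁ − r₂: 0, 0, 3, -1, -3, 0, 1
d²: 0, 0, 9, 1, 9, 0, 1; Σd² = 20
ρ = 1 − 6·20/(7·48) = 1 − 120/336 = 0.643

0.643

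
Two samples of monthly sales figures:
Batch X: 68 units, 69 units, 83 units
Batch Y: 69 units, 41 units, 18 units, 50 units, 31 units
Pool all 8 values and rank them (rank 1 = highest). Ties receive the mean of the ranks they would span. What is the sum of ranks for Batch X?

Sorted (descending): 83, 69, 69, 68, 50, 41, 31, 18
The 2 values of 69 occupy positions 2–3 → average rank (2+3)/2 = 2.5.
Batch X values → pooled ranks: 68→4, 69→2.5, 83→1
Rank sum = 4 + 2.5 + 1 = 7.5

7.5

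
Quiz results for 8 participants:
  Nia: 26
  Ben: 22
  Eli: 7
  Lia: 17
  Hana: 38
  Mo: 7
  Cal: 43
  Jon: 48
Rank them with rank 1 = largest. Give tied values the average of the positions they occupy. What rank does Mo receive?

7.5

Sorted (descending): 48, 43, 38, 26, 22, 17, 7, 7
The 2 values of 7 occupy positions 7–8 → average rank (7+8)/2 = 7.5.
Mo has value 7 → rank 7.5.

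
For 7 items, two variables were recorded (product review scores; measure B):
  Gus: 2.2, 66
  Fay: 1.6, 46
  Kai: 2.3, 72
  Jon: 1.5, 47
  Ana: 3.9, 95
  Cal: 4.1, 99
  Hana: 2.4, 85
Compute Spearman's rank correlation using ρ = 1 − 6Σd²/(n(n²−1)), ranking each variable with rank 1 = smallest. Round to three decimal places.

0.964

Ranks of variable 1: 3, 2, 4, 1, 6, 7, 5
Ranks of variable 2: 3, 1, 4, 2, 6, 7, 5
d = r₁ − r₂: 0, 1, 0, -1, 0, 0, 0
d²: 0, 1, 0, 1, 0, 0, 0; Σd² = 2
ρ = 1 − 6·2/(7·48) = 1 − 12/336 = 0.964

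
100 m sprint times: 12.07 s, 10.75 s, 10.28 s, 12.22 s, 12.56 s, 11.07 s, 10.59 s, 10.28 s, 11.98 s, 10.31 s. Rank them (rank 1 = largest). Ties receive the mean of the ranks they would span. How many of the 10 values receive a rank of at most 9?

8

Sorted (descending): 12.56, 12.22, 12.07, 11.98, 11.07, 10.75, 10.59, 10.31, 10.28, 10.28
The 2 values of 10.28 occupy positions 9–10 → average rank (9+10)/2 = 9.5.
Ranks ≤ 9: {1, 2, 3, 4, 5, 6, 7, 8} → 8 values.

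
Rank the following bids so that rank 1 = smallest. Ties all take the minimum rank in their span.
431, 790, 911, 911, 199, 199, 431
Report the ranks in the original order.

3, 5, 6, 6, 1, 1, 3

Sorted (ascending): 199, 199, 431, 431, 790, 911, 911
The 2 values of 199 occupy positions 1–2 → each gets rank 1.
The 2 values of 431 occupy positions 3–4 → each gets rank 3.
The 2 values of 911 occupy positions 6–7 → each gets rank 6.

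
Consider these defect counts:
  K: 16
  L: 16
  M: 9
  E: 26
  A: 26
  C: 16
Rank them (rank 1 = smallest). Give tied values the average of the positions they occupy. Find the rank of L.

3

Sorted (ascending): 9, 16, 16, 16, 26, 26
The 3 values of 16 occupy positions 2–4 → average rank 3.
The 2 values of 26 occupy positions 5–6 → average rank (5+6)/2 = 5.5.
L has value 16 → rank 3.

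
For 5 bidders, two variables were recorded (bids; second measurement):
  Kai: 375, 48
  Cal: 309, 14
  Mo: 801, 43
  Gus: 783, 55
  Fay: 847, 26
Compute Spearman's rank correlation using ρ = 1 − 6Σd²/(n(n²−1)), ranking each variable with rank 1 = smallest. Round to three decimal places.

Ranks of variable 1: 2, 1, 4, 3, 5
Ranks of variable 2: 4, 1, 3, 5, 2
d = r₁ − r₂: -2, 0, 1, -2, 3
d²: 4, 0, 1, 4, 9; Σd² = 18
ρ = 1 − 6·18/(5·24) = 1 − 108/120 = 0.100

0.100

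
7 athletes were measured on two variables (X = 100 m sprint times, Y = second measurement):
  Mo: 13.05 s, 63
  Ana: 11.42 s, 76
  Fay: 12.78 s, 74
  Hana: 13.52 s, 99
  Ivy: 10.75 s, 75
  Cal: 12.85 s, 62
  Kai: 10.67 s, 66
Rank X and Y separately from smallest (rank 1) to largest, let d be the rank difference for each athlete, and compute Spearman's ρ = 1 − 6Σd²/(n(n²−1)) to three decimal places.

0.036

Ranks of variable 1: 6, 3, 4, 7, 2, 5, 1
Ranks of variable 2: 2, 6, 4, 7, 5, 1, 3
d = r₁ − r₂: 4, -3, 0, 0, -3, 4, -2
d²: 16, 9, 0, 0, 9, 16, 4; Σd² = 54
ρ = 1 − 6·54/(7·48) = 1 − 324/336 = 0.036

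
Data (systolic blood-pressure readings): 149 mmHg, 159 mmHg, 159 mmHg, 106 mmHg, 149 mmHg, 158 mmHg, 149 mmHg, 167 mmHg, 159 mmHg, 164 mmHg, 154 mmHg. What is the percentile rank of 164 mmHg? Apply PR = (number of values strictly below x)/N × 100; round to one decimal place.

N = 11.
Strictly below 164: 9. Equal to 164: 1.
PR = 9/11 × 100 = 81.8

81.8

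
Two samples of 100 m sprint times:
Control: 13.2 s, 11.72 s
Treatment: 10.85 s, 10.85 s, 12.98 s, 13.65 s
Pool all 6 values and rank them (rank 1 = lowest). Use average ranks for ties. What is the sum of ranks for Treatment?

13

Sorted (ascending): 10.85, 10.85, 11.72, 12.98, 13.2, 13.65
The 2 values of 10.85 occupy positions 1–2 → average rank (1+2)/2 = 1.5.
Treatment values → pooled ranks: 10.85→1.5, 10.85→1.5, 12.98→4, 13.65→6
Rank sum = 1.5 + 1.5 + 4 + 6 = 13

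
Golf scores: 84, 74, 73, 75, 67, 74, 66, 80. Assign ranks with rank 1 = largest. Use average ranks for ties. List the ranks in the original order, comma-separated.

1, 4.5, 6, 3, 7, 4.5, 8, 2

Sorted (descending): 84, 80, 75, 74, 74, 73, 67, 66
The 2 values of 74 occupy positions 4–5 → average rank (4+5)/2 = 4.5.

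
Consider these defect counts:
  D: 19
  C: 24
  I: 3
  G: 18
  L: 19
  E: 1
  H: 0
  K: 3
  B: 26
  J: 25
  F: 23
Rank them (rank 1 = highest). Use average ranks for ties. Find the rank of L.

Sorted (descending): 26, 25, 24, 23, 19, 19, 18, 3, 3, 1, 0
The 2 values of 19 occupy positions 5–6 → average rank (5+6)/2 = 5.5.
The 2 values of 3 occupy positions 8–9 → average rank (8+9)/2 = 8.5.
L has value 19 → rank 5.5.

5.5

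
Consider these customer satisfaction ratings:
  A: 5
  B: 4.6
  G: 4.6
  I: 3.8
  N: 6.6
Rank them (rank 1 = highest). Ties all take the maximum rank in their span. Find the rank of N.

1

Sorted (descending): 6.6, 5, 4.6, 4.6, 3.8
The 2 values of 4.6 occupy positions 3–4 → each gets rank 4.
N has value 6.6 → rank 1.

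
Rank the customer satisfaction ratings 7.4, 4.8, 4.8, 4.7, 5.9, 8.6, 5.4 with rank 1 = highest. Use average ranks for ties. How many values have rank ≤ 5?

4

Sorted (descending): 8.6, 7.4, 5.9, 5.4, 4.8, 4.8, 4.7
The 2 values of 4.8 occupy positions 5–6 → average rank (5+6)/2 = 5.5.
Ranks ≤ 5: {1, 2, 3, 4} → 4 values.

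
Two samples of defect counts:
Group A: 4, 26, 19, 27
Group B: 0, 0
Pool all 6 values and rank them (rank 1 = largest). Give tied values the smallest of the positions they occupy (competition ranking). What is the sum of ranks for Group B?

Sorted (descending): 27, 26, 19, 4, 0, 0
The 2 values of 0 occupy positions 5–6 → each gets rank 5.
Group B values → pooled ranks: 0→5, 0→5
Rank sum = 5 + 5 = 10

10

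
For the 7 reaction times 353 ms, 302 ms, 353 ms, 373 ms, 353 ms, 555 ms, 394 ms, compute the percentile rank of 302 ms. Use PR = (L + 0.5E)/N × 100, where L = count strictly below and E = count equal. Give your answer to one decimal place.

N = 7.
Strictly below 302: 0. Equal to 302: 1.
PR = (0 + 0.5·1)/7 × 100 = 7.1

7.1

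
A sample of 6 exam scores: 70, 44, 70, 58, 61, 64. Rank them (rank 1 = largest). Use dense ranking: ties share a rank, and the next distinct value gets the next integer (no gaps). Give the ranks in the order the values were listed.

1, 5, 1, 4, 3, 2

Sorted (descending): 70, 70, 64, 61, 58, 44
The 2 values of 70 share dense rank 1.
Remaining distinct values take the next consecutive integers.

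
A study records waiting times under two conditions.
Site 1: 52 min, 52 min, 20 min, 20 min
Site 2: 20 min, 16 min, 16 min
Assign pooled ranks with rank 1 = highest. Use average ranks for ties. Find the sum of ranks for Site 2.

Sorted (descending): 52, 52, 20, 20, 20, 16, 16
The 2 values of 52 occupy positions 1–2 → average rank (1+2)/2 = 1.5.
The 3 values of 20 occupy positions 3–5 → average rank 4.
The 2 values of 16 occupy positions 6–7 → average rank (6+7)/2 = 6.5.
Site 2 values → pooled ranks: 20→4, 16→6.5, 16→6.5
Rank sum = 4 + 6.5 + 6.5 = 17

17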